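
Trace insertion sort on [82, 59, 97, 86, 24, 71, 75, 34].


Initial: [82, 59, 97, 86, 24, 71, 75, 34]
Insert 59: [59, 82, 97, 86, 24, 71, 75, 34]
Insert 97: [59, 82, 97, 86, 24, 71, 75, 34]
Insert 86: [59, 82, 86, 97, 24, 71, 75, 34]
Insert 24: [24, 59, 82, 86, 97, 71, 75, 34]
Insert 71: [24, 59, 71, 82, 86, 97, 75, 34]
Insert 75: [24, 59, 71, 75, 82, 86, 97, 34]
Insert 34: [24, 34, 59, 71, 75, 82, 86, 97]

Sorted: [24, 34, 59, 71, 75, 82, 86, 97]


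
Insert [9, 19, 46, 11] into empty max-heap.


Insert 9: [9]
Insert 19: [19, 9]
Insert 46: [46, 9, 19]
Insert 11: [46, 11, 19, 9]

Final heap: [46, 11, 19, 9]


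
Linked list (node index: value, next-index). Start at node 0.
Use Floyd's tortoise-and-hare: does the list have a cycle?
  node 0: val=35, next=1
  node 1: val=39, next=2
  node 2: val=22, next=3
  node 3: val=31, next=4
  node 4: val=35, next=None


Floyd's tortoise (slow, +1) and hare (fast, +2):
  init: slow=0, fast=0
  step 1: slow=1, fast=2
  step 2: slow=2, fast=4
  step 3: fast -> None, no cycle

Cycle: no


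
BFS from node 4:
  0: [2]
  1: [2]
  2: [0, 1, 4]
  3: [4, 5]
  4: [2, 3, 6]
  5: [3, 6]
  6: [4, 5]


Visit 4, enqueue [2, 3, 6]
Visit 2, enqueue [0, 1]
Visit 3, enqueue [5]
Visit 6, enqueue []
Visit 0, enqueue []
Visit 1, enqueue []
Visit 5, enqueue []

BFS order: [4, 2, 3, 6, 0, 1, 5]


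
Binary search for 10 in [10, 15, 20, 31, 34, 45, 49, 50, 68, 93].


Step 1: lo=0, hi=9, mid=4, val=34
Step 2: lo=0, hi=3, mid=1, val=15
Step 3: lo=0, hi=0, mid=0, val=10

Found at index 0


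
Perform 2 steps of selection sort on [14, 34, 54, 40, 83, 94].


Initial: [14, 34, 54, 40, 83, 94]
Step 1: min=14 at 0
  Swap: [14, 34, 54, 40, 83, 94]
Step 2: min=34 at 1
  Swap: [14, 34, 54, 40, 83, 94]

After 2 steps: [14, 34, 54, 40, 83, 94]


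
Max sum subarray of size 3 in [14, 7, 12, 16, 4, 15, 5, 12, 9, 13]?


[0:3]: 33
[1:4]: 35
[2:5]: 32
[3:6]: 35
[4:7]: 24
[5:8]: 32
[6:9]: 26
[7:10]: 34

Max: 35 at [1:4]


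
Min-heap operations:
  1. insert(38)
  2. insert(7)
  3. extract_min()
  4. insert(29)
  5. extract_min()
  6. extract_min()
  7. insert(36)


insert(38) -> [38]
insert(7) -> [7, 38]
extract_min()->7, [38]
insert(29) -> [29, 38]
extract_min()->29, [38]
extract_min()->38, []
insert(36) -> [36]

Final heap: [36]


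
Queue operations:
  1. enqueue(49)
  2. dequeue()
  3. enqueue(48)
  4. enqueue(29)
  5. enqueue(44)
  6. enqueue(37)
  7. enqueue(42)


enqueue(49) -> [49]
dequeue()->49, []
enqueue(48) -> [48]
enqueue(29) -> [48, 29]
enqueue(44) -> [48, 29, 44]
enqueue(37) -> [48, 29, 44, 37]
enqueue(42) -> [48, 29, 44, 37, 42]

Final queue: [48, 29, 44, 37, 42]


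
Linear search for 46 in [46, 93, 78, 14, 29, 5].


i=0: 46==46 found!

Found at 0, 1 comps


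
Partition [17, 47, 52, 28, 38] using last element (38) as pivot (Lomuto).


Pivot: 38
  17 <= 38: advance i (no swap)
  28 <= 38: swap -> [17, 28, 52, 47, 38]
Place pivot at 2: [17, 28, 38, 47, 52]

Partitioned: [17, 28, 38, 47, 52]


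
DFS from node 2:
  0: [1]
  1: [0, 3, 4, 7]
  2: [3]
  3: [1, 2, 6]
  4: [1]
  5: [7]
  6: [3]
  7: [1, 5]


Visit 2, push [3]
Visit 3, push [6, 1]
Visit 1, push [7, 4, 0]
Visit 0, push []
Visit 4, push []
Visit 7, push [5]
Visit 5, push []
Visit 6, push []

DFS order: [2, 3, 1, 0, 4, 7, 5, 6]


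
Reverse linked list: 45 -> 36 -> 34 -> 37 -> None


Step 1: curr=45, set curr.next=prev(None) | reversed so far: 45
Step 2: curr=36, set curr.next=prev(45) | reversed so far: 36 -> 45
Step 3: curr=34, set curr.next=prev(36) | reversed so far: 34 -> 36 -> 45
Step 4: curr=37, set curr.next=prev(34) | reversed so far: 37 -> 34 -> 36 -> 45

37 -> 34 -> 36 -> 45 -> None


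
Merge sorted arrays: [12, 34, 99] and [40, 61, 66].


Take 12 from A
Take 34 from A
Take 40 from B
Take 61 from B
Take 66 from B

Merged: [12, 34, 40, 61, 66, 99]


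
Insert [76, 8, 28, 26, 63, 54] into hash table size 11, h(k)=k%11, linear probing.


Insert 76: h=10 -> slot 10
Insert 8: h=8 -> slot 8
Insert 28: h=6 -> slot 6
Insert 26: h=4 -> slot 4
Insert 63: h=8, 1 probes -> slot 9
Insert 54: h=10, 1 probes -> slot 0

Table: [54, None, None, None, 26, None, 28, None, 8, 63, 76]


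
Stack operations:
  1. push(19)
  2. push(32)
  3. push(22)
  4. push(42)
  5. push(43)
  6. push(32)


push(19) -> [19]
push(32) -> [19, 32]
push(22) -> [19, 32, 22]
push(42) -> [19, 32, 22, 42]
push(43) -> [19, 32, 22, 42, 43]
push(32) -> [19, 32, 22, 42, 43, 32]

Final stack: [19, 32, 22, 42, 43, 32]


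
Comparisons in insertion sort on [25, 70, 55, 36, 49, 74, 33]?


Algorithm: insertion sort
Input: [25, 70, 55, 36, 49, 74, 33]
Sorted: [25, 33, 36, 49, 55, 70, 74]

16


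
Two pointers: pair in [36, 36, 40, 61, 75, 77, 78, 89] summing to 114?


lo=0(36)+hi=7(89)=125
lo=0(36)+hi=6(78)=114

Yes: 36+78=114


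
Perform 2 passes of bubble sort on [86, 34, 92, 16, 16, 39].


Initial: [86, 34, 92, 16, 16, 39]
Pass 1: [34, 86, 16, 16, 39, 92] (4 swaps)
Pass 2: [34, 16, 16, 39, 86, 92] (3 swaps)

After 2 passes: [34, 16, 16, 39, 86, 92]


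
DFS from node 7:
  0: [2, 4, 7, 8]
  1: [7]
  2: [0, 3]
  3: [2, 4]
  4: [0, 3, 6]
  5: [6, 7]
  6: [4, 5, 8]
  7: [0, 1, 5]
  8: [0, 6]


Visit 7, push [5, 1, 0]
Visit 0, push [8, 4, 2]
Visit 2, push [3]
Visit 3, push [4]
Visit 4, push [6]
Visit 6, push [8, 5]
Visit 5, push []
Visit 8, push []
Visit 1, push []

DFS order: [7, 0, 2, 3, 4, 6, 5, 8, 1]


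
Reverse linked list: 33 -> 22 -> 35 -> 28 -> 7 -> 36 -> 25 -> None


Step 1: curr=33, set curr.next=prev(None) | reversed so far: 33
Step 2: curr=22, set curr.next=prev(33) | reversed so far: 22 -> 33
Step 3: curr=35, set curr.next=prev(22) | reversed so far: 35 -> 22 -> 33
Step 4: curr=28, set curr.next=prev(35) | reversed so far: 28 -> 35 -> 22 -> 33
Step 5: curr=7, set curr.next=prev(28) | reversed so far: 7 -> 28 -> 35 -> 22 -> 33
Step 6: curr=36, set curr.next=prev(7) | reversed so far: 36 -> 7 -> 28 -> 35 -> 22 -> 33
Step 7: curr=25, set curr.next=prev(36) | reversed so far: 25 -> 36 -> 7 -> 28 -> 35 -> 22 -> 33

25 -> 36 -> 7 -> 28 -> 35 -> 22 -> 33 -> None


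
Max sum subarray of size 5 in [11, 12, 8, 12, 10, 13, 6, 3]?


[0:5]: 53
[1:6]: 55
[2:7]: 49
[3:8]: 44

Max: 55 at [1:6]


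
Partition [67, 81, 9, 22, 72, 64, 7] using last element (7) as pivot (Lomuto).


Pivot: 7
Place pivot at 0: [7, 81, 9, 22, 72, 64, 67]

Partitioned: [7, 81, 9, 22, 72, 64, 67]


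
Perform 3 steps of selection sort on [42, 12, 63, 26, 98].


Initial: [42, 12, 63, 26, 98]
Step 1: min=12 at 1
  Swap: [12, 42, 63, 26, 98]
Step 2: min=26 at 3
  Swap: [12, 26, 63, 42, 98]
Step 3: min=42 at 3
  Swap: [12, 26, 42, 63, 98]

After 3 steps: [12, 26, 42, 63, 98]


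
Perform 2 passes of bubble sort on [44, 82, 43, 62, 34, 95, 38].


Initial: [44, 82, 43, 62, 34, 95, 38]
Pass 1: [44, 43, 62, 34, 82, 38, 95] (4 swaps)
Pass 2: [43, 44, 34, 62, 38, 82, 95] (3 swaps)

After 2 passes: [43, 44, 34, 62, 38, 82, 95]


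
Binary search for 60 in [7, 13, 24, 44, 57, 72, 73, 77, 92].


Step 1: lo=0, hi=8, mid=4, val=57
Step 2: lo=5, hi=8, mid=6, val=73
Step 3: lo=5, hi=5, mid=5, val=72

Not found


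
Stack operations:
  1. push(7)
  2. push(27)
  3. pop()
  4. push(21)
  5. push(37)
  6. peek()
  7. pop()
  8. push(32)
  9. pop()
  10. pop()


push(7) -> [7]
push(27) -> [7, 27]
pop()->27, [7]
push(21) -> [7, 21]
push(37) -> [7, 21, 37]
peek()->37
pop()->37, [7, 21]
push(32) -> [7, 21, 32]
pop()->32, [7, 21]
pop()->21, [7]

Final stack: [7]


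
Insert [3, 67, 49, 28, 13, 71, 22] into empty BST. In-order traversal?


Insert 3: root
Insert 67: R from 3
Insert 49: R from 3 -> L from 67
Insert 28: R from 3 -> L from 67 -> L from 49
Insert 13: R from 3 -> L from 67 -> L from 49 -> L from 28
Insert 71: R from 3 -> R from 67
Insert 22: R from 3 -> L from 67 -> L from 49 -> L from 28 -> R from 13

In-order: [3, 13, 22, 28, 49, 67, 71]


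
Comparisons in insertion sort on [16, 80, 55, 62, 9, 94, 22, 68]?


Algorithm: insertion sort
Input: [16, 80, 55, 62, 9, 94, 22, 68]
Sorted: [9, 16, 22, 55, 62, 68, 80, 94]

18


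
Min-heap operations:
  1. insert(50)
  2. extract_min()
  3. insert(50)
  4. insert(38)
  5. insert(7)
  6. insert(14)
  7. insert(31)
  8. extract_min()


insert(50) -> [50]
extract_min()->50, []
insert(50) -> [50]
insert(38) -> [38, 50]
insert(7) -> [7, 50, 38]
insert(14) -> [7, 14, 38, 50]
insert(31) -> [7, 14, 38, 50, 31]
extract_min()->7, [14, 31, 38, 50]

Final heap: [14, 31, 38, 50]


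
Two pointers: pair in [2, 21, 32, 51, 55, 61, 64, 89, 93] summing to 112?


lo=0(2)+hi=8(93)=95
lo=1(21)+hi=8(93)=114
lo=1(21)+hi=7(89)=110
lo=2(32)+hi=7(89)=121
lo=2(32)+hi=6(64)=96
lo=3(51)+hi=6(64)=115
lo=3(51)+hi=5(61)=112

Yes: 51+61=112


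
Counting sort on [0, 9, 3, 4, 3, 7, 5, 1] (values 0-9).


Input: [0, 9, 3, 4, 3, 7, 5, 1]
Counts: [1, 1, 0, 2, 1, 1, 0, 1, 0, 1]

Sorted: [0, 1, 3, 3, 4, 5, 7, 9]


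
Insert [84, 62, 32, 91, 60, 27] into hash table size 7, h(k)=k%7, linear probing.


Insert 84: h=0 -> slot 0
Insert 62: h=6 -> slot 6
Insert 32: h=4 -> slot 4
Insert 91: h=0, 1 probes -> slot 1
Insert 60: h=4, 1 probes -> slot 5
Insert 27: h=6, 3 probes -> slot 2

Table: [84, 91, 27, None, 32, 60, 62]


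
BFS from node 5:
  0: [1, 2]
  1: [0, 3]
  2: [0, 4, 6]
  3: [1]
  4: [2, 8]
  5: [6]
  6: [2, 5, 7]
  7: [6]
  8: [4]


Visit 5, enqueue [6]
Visit 6, enqueue [2, 7]
Visit 2, enqueue [0, 4]
Visit 7, enqueue []
Visit 0, enqueue [1]
Visit 4, enqueue [8]
Visit 1, enqueue [3]
Visit 8, enqueue []
Visit 3, enqueue []

BFS order: [5, 6, 2, 7, 0, 4, 1, 8, 3]


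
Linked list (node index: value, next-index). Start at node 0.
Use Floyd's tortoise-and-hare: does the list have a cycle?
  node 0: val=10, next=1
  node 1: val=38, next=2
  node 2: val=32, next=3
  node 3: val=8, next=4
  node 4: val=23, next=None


Floyd's tortoise (slow, +1) and hare (fast, +2):
  init: slow=0, fast=0
  step 1: slow=1, fast=2
  step 2: slow=2, fast=4
  step 3: fast -> None, no cycle

Cycle: no


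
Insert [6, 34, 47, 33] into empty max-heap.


Insert 6: [6]
Insert 34: [34, 6]
Insert 47: [47, 6, 34]
Insert 33: [47, 33, 34, 6]

Final heap: [47, 33, 34, 6]


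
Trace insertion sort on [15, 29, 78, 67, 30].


Initial: [15, 29, 78, 67, 30]
Insert 29: [15, 29, 78, 67, 30]
Insert 78: [15, 29, 78, 67, 30]
Insert 67: [15, 29, 67, 78, 30]
Insert 30: [15, 29, 30, 67, 78]

Sorted: [15, 29, 30, 67, 78]


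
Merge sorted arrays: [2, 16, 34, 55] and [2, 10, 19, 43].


Take 2 from A
Take 2 from B
Take 10 from B
Take 16 from A
Take 19 from B
Take 34 from A
Take 43 from B

Merged: [2, 2, 10, 16, 19, 34, 43, 55]


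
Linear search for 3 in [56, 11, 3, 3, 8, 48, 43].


i=0: 56!=3
i=1: 11!=3
i=2: 3==3 found!

Found at 2, 3 comps


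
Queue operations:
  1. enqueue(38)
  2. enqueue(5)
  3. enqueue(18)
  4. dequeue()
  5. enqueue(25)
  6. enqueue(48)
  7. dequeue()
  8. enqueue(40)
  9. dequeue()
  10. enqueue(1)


enqueue(38) -> [38]
enqueue(5) -> [38, 5]
enqueue(18) -> [38, 5, 18]
dequeue()->38, [5, 18]
enqueue(25) -> [5, 18, 25]
enqueue(48) -> [5, 18, 25, 48]
dequeue()->5, [18, 25, 48]
enqueue(40) -> [18, 25, 48, 40]
dequeue()->18, [25, 48, 40]
enqueue(1) -> [25, 48, 40, 1]

Final queue: [25, 48, 40, 1]


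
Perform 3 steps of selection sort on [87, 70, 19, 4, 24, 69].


Initial: [87, 70, 19, 4, 24, 69]
Step 1: min=4 at 3
  Swap: [4, 70, 19, 87, 24, 69]
Step 2: min=19 at 2
  Swap: [4, 19, 70, 87, 24, 69]
Step 3: min=24 at 4
  Swap: [4, 19, 24, 87, 70, 69]

After 3 steps: [4, 19, 24, 87, 70, 69]


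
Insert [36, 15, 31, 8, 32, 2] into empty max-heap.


Insert 36: [36]
Insert 15: [36, 15]
Insert 31: [36, 15, 31]
Insert 8: [36, 15, 31, 8]
Insert 32: [36, 32, 31, 8, 15]
Insert 2: [36, 32, 31, 8, 15, 2]

Final heap: [36, 32, 31, 8, 15, 2]


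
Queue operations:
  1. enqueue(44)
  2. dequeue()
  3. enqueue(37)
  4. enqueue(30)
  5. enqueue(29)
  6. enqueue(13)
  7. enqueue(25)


enqueue(44) -> [44]
dequeue()->44, []
enqueue(37) -> [37]
enqueue(30) -> [37, 30]
enqueue(29) -> [37, 30, 29]
enqueue(13) -> [37, 30, 29, 13]
enqueue(25) -> [37, 30, 29, 13, 25]

Final queue: [37, 30, 29, 13, 25]


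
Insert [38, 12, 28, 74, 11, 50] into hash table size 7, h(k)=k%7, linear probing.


Insert 38: h=3 -> slot 3
Insert 12: h=5 -> slot 5
Insert 28: h=0 -> slot 0
Insert 74: h=4 -> slot 4
Insert 11: h=4, 2 probes -> slot 6
Insert 50: h=1 -> slot 1

Table: [28, 50, None, 38, 74, 12, 11]


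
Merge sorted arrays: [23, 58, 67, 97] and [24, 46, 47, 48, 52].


Take 23 from A
Take 24 from B
Take 46 from B
Take 47 from B
Take 48 from B
Take 52 from B

Merged: [23, 24, 46, 47, 48, 52, 58, 67, 97]


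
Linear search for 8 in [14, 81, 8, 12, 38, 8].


i=0: 14!=8
i=1: 81!=8
i=2: 8==8 found!

Found at 2, 3 comps


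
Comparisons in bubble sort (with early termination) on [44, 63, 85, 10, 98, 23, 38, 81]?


Algorithm: bubble sort (with early termination)
Input: [44, 63, 85, 10, 98, 23, 38, 81]
Sorted: [10, 23, 38, 44, 63, 81, 85, 98]

25


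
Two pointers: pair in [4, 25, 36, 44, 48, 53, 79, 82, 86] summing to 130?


lo=0(4)+hi=8(86)=90
lo=1(25)+hi=8(86)=111
lo=2(36)+hi=8(86)=122
lo=3(44)+hi=8(86)=130

Yes: 44+86=130


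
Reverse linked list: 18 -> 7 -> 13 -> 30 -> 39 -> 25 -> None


Step 1: curr=18, set curr.next=prev(None) | reversed so far: 18
Step 2: curr=7, set curr.next=prev(18) | reversed so far: 7 -> 18
Step 3: curr=13, set curr.next=prev(7) | reversed so far: 13 -> 7 -> 18
Step 4: curr=30, set curr.next=prev(13) | reversed so far: 30 -> 13 -> 7 -> 18
Step 5: curr=39, set curr.next=prev(30) | reversed so far: 39 -> 30 -> 13 -> 7 -> 18
Step 6: curr=25, set curr.next=prev(39) | reversed so far: 25 -> 39 -> 30 -> 13 -> 7 -> 18

25 -> 39 -> 30 -> 13 -> 7 -> 18 -> None


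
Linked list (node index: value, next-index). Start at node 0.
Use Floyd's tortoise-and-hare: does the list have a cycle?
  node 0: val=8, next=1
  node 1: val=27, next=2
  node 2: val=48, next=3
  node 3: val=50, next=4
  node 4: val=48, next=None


Floyd's tortoise (slow, +1) and hare (fast, +2):
  init: slow=0, fast=0
  step 1: slow=1, fast=2
  step 2: slow=2, fast=4
  step 3: fast -> None, no cycle

Cycle: no


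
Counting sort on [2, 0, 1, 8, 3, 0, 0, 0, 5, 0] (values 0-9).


Input: [2, 0, 1, 8, 3, 0, 0, 0, 5, 0]
Counts: [5, 1, 1, 1, 0, 1, 0, 0, 1, 0]

Sorted: [0, 0, 0, 0, 0, 1, 2, 3, 5, 8]


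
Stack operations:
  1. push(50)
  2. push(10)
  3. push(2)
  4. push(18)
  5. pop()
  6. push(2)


push(50) -> [50]
push(10) -> [50, 10]
push(2) -> [50, 10, 2]
push(18) -> [50, 10, 2, 18]
pop()->18, [50, 10, 2]
push(2) -> [50, 10, 2, 2]

Final stack: [50, 10, 2, 2]


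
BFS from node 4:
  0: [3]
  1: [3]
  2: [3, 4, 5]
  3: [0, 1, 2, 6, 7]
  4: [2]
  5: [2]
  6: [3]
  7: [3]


Visit 4, enqueue [2]
Visit 2, enqueue [3, 5]
Visit 3, enqueue [0, 1, 6, 7]
Visit 5, enqueue []
Visit 0, enqueue []
Visit 1, enqueue []
Visit 6, enqueue []
Visit 7, enqueue []

BFS order: [4, 2, 3, 5, 0, 1, 6, 7]


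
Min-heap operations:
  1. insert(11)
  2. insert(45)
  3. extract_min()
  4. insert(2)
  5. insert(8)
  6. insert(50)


insert(11) -> [11]
insert(45) -> [11, 45]
extract_min()->11, [45]
insert(2) -> [2, 45]
insert(8) -> [2, 45, 8]
insert(50) -> [2, 45, 8, 50]

Final heap: [2, 45, 8, 50]


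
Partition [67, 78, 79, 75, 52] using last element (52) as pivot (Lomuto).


Pivot: 52
Place pivot at 0: [52, 78, 79, 75, 67]

Partitioned: [52, 78, 79, 75, 67]


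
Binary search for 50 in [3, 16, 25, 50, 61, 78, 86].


Step 1: lo=0, hi=6, mid=3, val=50

Found at index 3


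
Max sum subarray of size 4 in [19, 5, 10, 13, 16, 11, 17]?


[0:4]: 47
[1:5]: 44
[2:6]: 50
[3:7]: 57

Max: 57 at [3:7]


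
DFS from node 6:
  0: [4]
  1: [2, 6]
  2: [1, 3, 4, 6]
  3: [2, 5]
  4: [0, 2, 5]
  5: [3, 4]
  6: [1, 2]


Visit 6, push [2, 1]
Visit 1, push [2]
Visit 2, push [4, 3]
Visit 3, push [5]
Visit 5, push [4]
Visit 4, push [0]
Visit 0, push []

DFS order: [6, 1, 2, 3, 5, 4, 0]


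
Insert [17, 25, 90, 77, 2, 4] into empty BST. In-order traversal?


Insert 17: root
Insert 25: R from 17
Insert 90: R from 17 -> R from 25
Insert 77: R from 17 -> R from 25 -> L from 90
Insert 2: L from 17
Insert 4: L from 17 -> R from 2

In-order: [2, 4, 17, 25, 77, 90]


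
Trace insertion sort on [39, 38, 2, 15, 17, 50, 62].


Initial: [39, 38, 2, 15, 17, 50, 62]
Insert 38: [38, 39, 2, 15, 17, 50, 62]
Insert 2: [2, 38, 39, 15, 17, 50, 62]
Insert 15: [2, 15, 38, 39, 17, 50, 62]
Insert 17: [2, 15, 17, 38, 39, 50, 62]
Insert 50: [2, 15, 17, 38, 39, 50, 62]
Insert 62: [2, 15, 17, 38, 39, 50, 62]

Sorted: [2, 15, 17, 38, 39, 50, 62]


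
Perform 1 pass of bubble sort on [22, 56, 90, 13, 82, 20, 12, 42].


Initial: [22, 56, 90, 13, 82, 20, 12, 42]
Pass 1: [22, 56, 13, 82, 20, 12, 42, 90] (5 swaps)

After 1 pass: [22, 56, 13, 82, 20, 12, 42, 90]


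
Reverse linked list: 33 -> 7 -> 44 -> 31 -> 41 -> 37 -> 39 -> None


Step 1: curr=33, set curr.next=prev(None) | reversed so far: 33
Step 2: curr=7, set curr.next=prev(33) | reversed so far: 7 -> 33
Step 3: curr=44, set curr.next=prev(7) | reversed so far: 44 -> 7 -> 33
Step 4: curr=31, set curr.next=prev(44) | reversed so far: 31 -> 44 -> 7 -> 33
Step 5: curr=41, set curr.next=prev(31) | reversed so far: 41 -> 31 -> 44 -> 7 -> 33
Step 6: curr=37, set curr.next=prev(41) | reversed so far: 37 -> 41 -> 31 -> 44 -> 7 -> 33
Step 7: curr=39, set curr.next=prev(37) | reversed so far: 39 -> 37 -> 41 -> 31 -> 44 -> 7 -> 33

39 -> 37 -> 41 -> 31 -> 44 -> 7 -> 33 -> None


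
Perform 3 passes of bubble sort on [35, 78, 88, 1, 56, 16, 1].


Initial: [35, 78, 88, 1, 56, 16, 1]
Pass 1: [35, 78, 1, 56, 16, 1, 88] (4 swaps)
Pass 2: [35, 1, 56, 16, 1, 78, 88] (4 swaps)
Pass 3: [1, 35, 16, 1, 56, 78, 88] (3 swaps)

After 3 passes: [1, 35, 16, 1, 56, 78, 88]


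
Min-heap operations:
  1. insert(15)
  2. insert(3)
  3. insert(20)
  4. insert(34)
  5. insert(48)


insert(15) -> [15]
insert(3) -> [3, 15]
insert(20) -> [3, 15, 20]
insert(34) -> [3, 15, 20, 34]
insert(48) -> [3, 15, 20, 34, 48]

Final heap: [3, 15, 20, 34, 48]


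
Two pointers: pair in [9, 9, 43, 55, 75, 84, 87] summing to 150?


lo=0(9)+hi=6(87)=96
lo=1(9)+hi=6(87)=96
lo=2(43)+hi=6(87)=130
lo=3(55)+hi=6(87)=142
lo=4(75)+hi=6(87)=162
lo=4(75)+hi=5(84)=159

No pair found


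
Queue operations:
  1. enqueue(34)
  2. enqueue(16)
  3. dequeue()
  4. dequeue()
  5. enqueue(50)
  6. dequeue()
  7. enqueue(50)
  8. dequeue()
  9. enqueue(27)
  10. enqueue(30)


enqueue(34) -> [34]
enqueue(16) -> [34, 16]
dequeue()->34, [16]
dequeue()->16, []
enqueue(50) -> [50]
dequeue()->50, []
enqueue(50) -> [50]
dequeue()->50, []
enqueue(27) -> [27]
enqueue(30) -> [27, 30]

Final queue: [27, 30]


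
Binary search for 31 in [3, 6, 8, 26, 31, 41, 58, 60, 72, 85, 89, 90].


Step 1: lo=0, hi=11, mid=5, val=41
Step 2: lo=0, hi=4, mid=2, val=8
Step 3: lo=3, hi=4, mid=3, val=26
Step 4: lo=4, hi=4, mid=4, val=31

Found at index 4


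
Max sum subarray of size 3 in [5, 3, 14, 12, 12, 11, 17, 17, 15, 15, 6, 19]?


[0:3]: 22
[1:4]: 29
[2:5]: 38
[3:6]: 35
[4:7]: 40
[5:8]: 45
[6:9]: 49
[7:10]: 47
[8:11]: 36
[9:12]: 40

Max: 49 at [6:9]


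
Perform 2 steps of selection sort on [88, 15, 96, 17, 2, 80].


Initial: [88, 15, 96, 17, 2, 80]
Step 1: min=2 at 4
  Swap: [2, 15, 96, 17, 88, 80]
Step 2: min=15 at 1
  Swap: [2, 15, 96, 17, 88, 80]

After 2 steps: [2, 15, 96, 17, 88, 80]


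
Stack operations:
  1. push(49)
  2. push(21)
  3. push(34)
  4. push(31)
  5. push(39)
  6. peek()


push(49) -> [49]
push(21) -> [49, 21]
push(34) -> [49, 21, 34]
push(31) -> [49, 21, 34, 31]
push(39) -> [49, 21, 34, 31, 39]
peek()->39

Final stack: [49, 21, 34, 31, 39]


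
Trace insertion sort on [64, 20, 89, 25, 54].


Initial: [64, 20, 89, 25, 54]
Insert 20: [20, 64, 89, 25, 54]
Insert 89: [20, 64, 89, 25, 54]
Insert 25: [20, 25, 64, 89, 54]
Insert 54: [20, 25, 54, 64, 89]

Sorted: [20, 25, 54, 64, 89]


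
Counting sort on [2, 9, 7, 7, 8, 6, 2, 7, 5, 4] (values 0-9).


Input: [2, 9, 7, 7, 8, 6, 2, 7, 5, 4]
Counts: [0, 0, 2, 0, 1, 1, 1, 3, 1, 1]

Sorted: [2, 2, 4, 5, 6, 7, 7, 7, 8, 9]


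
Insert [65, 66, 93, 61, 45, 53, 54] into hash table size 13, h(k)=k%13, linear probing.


Insert 65: h=0 -> slot 0
Insert 66: h=1 -> slot 1
Insert 93: h=2 -> slot 2
Insert 61: h=9 -> slot 9
Insert 45: h=6 -> slot 6
Insert 53: h=1, 2 probes -> slot 3
Insert 54: h=2, 2 probes -> slot 4

Table: [65, 66, 93, 53, 54, None, 45, None, None, 61, None, None, None]


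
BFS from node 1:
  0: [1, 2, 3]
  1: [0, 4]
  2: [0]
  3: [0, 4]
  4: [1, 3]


Visit 1, enqueue [0, 4]
Visit 0, enqueue [2, 3]
Visit 4, enqueue []
Visit 2, enqueue []
Visit 3, enqueue []

BFS order: [1, 0, 4, 2, 3]


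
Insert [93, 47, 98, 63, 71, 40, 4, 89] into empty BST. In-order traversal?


Insert 93: root
Insert 47: L from 93
Insert 98: R from 93
Insert 63: L from 93 -> R from 47
Insert 71: L from 93 -> R from 47 -> R from 63
Insert 40: L from 93 -> L from 47
Insert 4: L from 93 -> L from 47 -> L from 40
Insert 89: L from 93 -> R from 47 -> R from 63 -> R from 71

In-order: [4, 40, 47, 63, 71, 89, 93, 98]


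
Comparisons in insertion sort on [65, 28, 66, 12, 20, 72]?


Algorithm: insertion sort
Input: [65, 28, 66, 12, 20, 72]
Sorted: [12, 20, 28, 65, 66, 72]

10


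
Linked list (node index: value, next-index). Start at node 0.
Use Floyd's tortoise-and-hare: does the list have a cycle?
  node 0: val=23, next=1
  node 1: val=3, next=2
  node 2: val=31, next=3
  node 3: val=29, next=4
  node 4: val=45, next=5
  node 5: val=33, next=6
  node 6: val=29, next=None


Floyd's tortoise (slow, +1) and hare (fast, +2):
  init: slow=0, fast=0
  step 1: slow=1, fast=2
  step 2: slow=2, fast=4
  step 3: slow=3, fast=6
  step 4: fast -> None, no cycle

Cycle: no


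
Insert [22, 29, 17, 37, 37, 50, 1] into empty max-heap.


Insert 22: [22]
Insert 29: [29, 22]
Insert 17: [29, 22, 17]
Insert 37: [37, 29, 17, 22]
Insert 37: [37, 37, 17, 22, 29]
Insert 50: [50, 37, 37, 22, 29, 17]
Insert 1: [50, 37, 37, 22, 29, 17, 1]

Final heap: [50, 37, 37, 22, 29, 17, 1]


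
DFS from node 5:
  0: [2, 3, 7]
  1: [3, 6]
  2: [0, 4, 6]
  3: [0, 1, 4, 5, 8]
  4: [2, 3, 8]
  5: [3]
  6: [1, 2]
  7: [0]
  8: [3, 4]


Visit 5, push [3]
Visit 3, push [8, 4, 1, 0]
Visit 0, push [7, 2]
Visit 2, push [6, 4]
Visit 4, push [8]
Visit 8, push []
Visit 6, push [1]
Visit 1, push []
Visit 7, push []

DFS order: [5, 3, 0, 2, 4, 8, 6, 1, 7]


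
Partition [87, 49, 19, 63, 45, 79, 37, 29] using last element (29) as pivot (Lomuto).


Pivot: 29
  19 <= 29: swap -> [19, 49, 87, 63, 45, 79, 37, 29]
Place pivot at 1: [19, 29, 87, 63, 45, 79, 37, 49]

Partitioned: [19, 29, 87, 63, 45, 79, 37, 49]


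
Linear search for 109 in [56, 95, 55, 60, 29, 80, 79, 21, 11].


i=0: 56!=109
i=1: 95!=109
i=2: 55!=109
i=3: 60!=109
i=4: 29!=109
i=5: 80!=109
i=6: 79!=109
i=7: 21!=109
i=8: 11!=109

Not found, 9 comps


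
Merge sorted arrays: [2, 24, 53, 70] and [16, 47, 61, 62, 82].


Take 2 from A
Take 16 from B
Take 24 from A
Take 47 from B
Take 53 from A
Take 61 from B
Take 62 from B
Take 70 from A

Merged: [2, 16, 24, 47, 53, 61, 62, 70, 82]


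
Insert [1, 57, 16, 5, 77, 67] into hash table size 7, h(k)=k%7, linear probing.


Insert 1: h=1 -> slot 1
Insert 57: h=1, 1 probes -> slot 2
Insert 16: h=2, 1 probes -> slot 3
Insert 5: h=5 -> slot 5
Insert 77: h=0 -> slot 0
Insert 67: h=4 -> slot 4

Table: [77, 1, 57, 16, 67, 5, None]


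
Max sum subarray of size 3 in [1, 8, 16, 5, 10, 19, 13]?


[0:3]: 25
[1:4]: 29
[2:5]: 31
[3:6]: 34
[4:7]: 42

Max: 42 at [4:7]


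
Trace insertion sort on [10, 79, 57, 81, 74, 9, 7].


Initial: [10, 79, 57, 81, 74, 9, 7]
Insert 79: [10, 79, 57, 81, 74, 9, 7]
Insert 57: [10, 57, 79, 81, 74, 9, 7]
Insert 81: [10, 57, 79, 81, 74, 9, 7]
Insert 74: [10, 57, 74, 79, 81, 9, 7]
Insert 9: [9, 10, 57, 74, 79, 81, 7]
Insert 7: [7, 9, 10, 57, 74, 79, 81]

Sorted: [7, 9, 10, 57, 74, 79, 81]


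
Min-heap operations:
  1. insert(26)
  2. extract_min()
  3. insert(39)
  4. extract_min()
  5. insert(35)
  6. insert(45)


insert(26) -> [26]
extract_min()->26, []
insert(39) -> [39]
extract_min()->39, []
insert(35) -> [35]
insert(45) -> [35, 45]

Final heap: [35, 45]


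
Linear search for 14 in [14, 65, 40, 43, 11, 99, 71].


i=0: 14==14 found!

Found at 0, 1 comps


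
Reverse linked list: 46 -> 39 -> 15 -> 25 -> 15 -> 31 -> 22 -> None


Step 1: curr=46, set curr.next=prev(None) | reversed so far: 46
Step 2: curr=39, set curr.next=prev(46) | reversed so far: 39 -> 46
Step 3: curr=15, set curr.next=prev(39) | reversed so far: 15 -> 39 -> 46
Step 4: curr=25, set curr.next=prev(15) | reversed so far: 25 -> 15 -> 39 -> 46
Step 5: curr=15, set curr.next=prev(25) | reversed so far: 15 -> 25 -> 15 -> 39 -> 46
Step 6: curr=31, set curr.next=prev(15) | reversed so far: 31 -> 15 -> 25 -> 15 -> 39 -> 46
Step 7: curr=22, set curr.next=prev(31) | reversed so far: 22 -> 31 -> 15 -> 25 -> 15 -> 39 -> 46

22 -> 31 -> 15 -> 25 -> 15 -> 39 -> 46 -> None


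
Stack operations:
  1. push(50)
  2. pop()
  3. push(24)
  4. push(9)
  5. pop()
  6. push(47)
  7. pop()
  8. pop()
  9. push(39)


push(50) -> [50]
pop()->50, []
push(24) -> [24]
push(9) -> [24, 9]
pop()->9, [24]
push(47) -> [24, 47]
pop()->47, [24]
pop()->24, []
push(39) -> [39]

Final stack: [39]


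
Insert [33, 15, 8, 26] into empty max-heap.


Insert 33: [33]
Insert 15: [33, 15]
Insert 8: [33, 15, 8]
Insert 26: [33, 26, 8, 15]

Final heap: [33, 26, 8, 15]


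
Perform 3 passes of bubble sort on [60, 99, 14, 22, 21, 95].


Initial: [60, 99, 14, 22, 21, 95]
Pass 1: [60, 14, 22, 21, 95, 99] (4 swaps)
Pass 2: [14, 22, 21, 60, 95, 99] (3 swaps)
Pass 3: [14, 21, 22, 60, 95, 99] (1 swaps)

After 3 passes: [14, 21, 22, 60, 95, 99]


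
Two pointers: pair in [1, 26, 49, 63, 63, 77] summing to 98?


lo=0(1)+hi=5(77)=78
lo=1(26)+hi=5(77)=103
lo=1(26)+hi=4(63)=89
lo=2(49)+hi=4(63)=112
lo=2(49)+hi=3(63)=112

No pair found


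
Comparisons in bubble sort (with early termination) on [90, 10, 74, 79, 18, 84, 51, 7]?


Algorithm: bubble sort (with early termination)
Input: [90, 10, 74, 79, 18, 84, 51, 7]
Sorted: [7, 10, 18, 51, 74, 79, 84, 90]

28


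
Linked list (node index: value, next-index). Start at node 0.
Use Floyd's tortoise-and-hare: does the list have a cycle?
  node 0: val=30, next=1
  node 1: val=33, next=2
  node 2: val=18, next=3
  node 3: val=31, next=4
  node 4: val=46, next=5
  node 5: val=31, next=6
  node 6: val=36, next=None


Floyd's tortoise (slow, +1) and hare (fast, +2):
  init: slow=0, fast=0
  step 1: slow=1, fast=2
  step 2: slow=2, fast=4
  step 3: slow=3, fast=6
  step 4: fast -> None, no cycle

Cycle: no


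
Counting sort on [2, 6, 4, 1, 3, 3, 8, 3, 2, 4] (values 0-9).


Input: [2, 6, 4, 1, 3, 3, 8, 3, 2, 4]
Counts: [0, 1, 2, 3, 2, 0, 1, 0, 1, 0]

Sorted: [1, 2, 2, 3, 3, 3, 4, 4, 6, 8]


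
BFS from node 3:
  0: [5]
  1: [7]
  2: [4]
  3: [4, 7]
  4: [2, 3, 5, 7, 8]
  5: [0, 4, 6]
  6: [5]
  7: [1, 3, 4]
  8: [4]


Visit 3, enqueue [4, 7]
Visit 4, enqueue [2, 5, 8]
Visit 7, enqueue [1]
Visit 2, enqueue []
Visit 5, enqueue [0, 6]
Visit 8, enqueue []
Visit 1, enqueue []
Visit 0, enqueue []
Visit 6, enqueue []

BFS order: [3, 4, 7, 2, 5, 8, 1, 0, 6]


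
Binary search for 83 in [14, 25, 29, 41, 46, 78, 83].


Step 1: lo=0, hi=6, mid=3, val=41
Step 2: lo=4, hi=6, mid=5, val=78
Step 3: lo=6, hi=6, mid=6, val=83

Found at index 6


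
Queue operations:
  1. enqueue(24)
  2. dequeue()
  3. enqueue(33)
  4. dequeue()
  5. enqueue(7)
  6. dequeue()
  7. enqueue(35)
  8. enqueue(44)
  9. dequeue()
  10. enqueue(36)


enqueue(24) -> [24]
dequeue()->24, []
enqueue(33) -> [33]
dequeue()->33, []
enqueue(7) -> [7]
dequeue()->7, []
enqueue(35) -> [35]
enqueue(44) -> [35, 44]
dequeue()->35, [44]
enqueue(36) -> [44, 36]

Final queue: [44, 36]


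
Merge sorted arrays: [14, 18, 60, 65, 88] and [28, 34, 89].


Take 14 from A
Take 18 from A
Take 28 from B
Take 34 from B
Take 60 from A
Take 65 from A
Take 88 from A

Merged: [14, 18, 28, 34, 60, 65, 88, 89]


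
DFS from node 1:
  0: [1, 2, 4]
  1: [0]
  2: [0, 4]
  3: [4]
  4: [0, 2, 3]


Visit 1, push [0]
Visit 0, push [4, 2]
Visit 2, push [4]
Visit 4, push [3]
Visit 3, push []

DFS order: [1, 0, 2, 4, 3]


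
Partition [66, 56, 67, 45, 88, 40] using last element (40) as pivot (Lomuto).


Pivot: 40
Place pivot at 0: [40, 56, 67, 45, 88, 66]

Partitioned: [40, 56, 67, 45, 88, 66]


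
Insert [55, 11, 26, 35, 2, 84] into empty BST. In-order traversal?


Insert 55: root
Insert 11: L from 55
Insert 26: L from 55 -> R from 11
Insert 35: L from 55 -> R from 11 -> R from 26
Insert 2: L from 55 -> L from 11
Insert 84: R from 55

In-order: [2, 11, 26, 35, 55, 84]


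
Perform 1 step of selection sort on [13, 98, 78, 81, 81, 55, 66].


Initial: [13, 98, 78, 81, 81, 55, 66]
Step 1: min=13 at 0
  Swap: [13, 98, 78, 81, 81, 55, 66]

After 1 step: [13, 98, 78, 81, 81, 55, 66]


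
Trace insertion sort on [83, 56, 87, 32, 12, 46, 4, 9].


Initial: [83, 56, 87, 32, 12, 46, 4, 9]
Insert 56: [56, 83, 87, 32, 12, 46, 4, 9]
Insert 87: [56, 83, 87, 32, 12, 46, 4, 9]
Insert 32: [32, 56, 83, 87, 12, 46, 4, 9]
Insert 12: [12, 32, 56, 83, 87, 46, 4, 9]
Insert 46: [12, 32, 46, 56, 83, 87, 4, 9]
Insert 4: [4, 12, 32, 46, 56, 83, 87, 9]
Insert 9: [4, 9, 12, 32, 46, 56, 83, 87]

Sorted: [4, 9, 12, 32, 46, 56, 83, 87]


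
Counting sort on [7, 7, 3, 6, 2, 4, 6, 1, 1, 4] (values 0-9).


Input: [7, 7, 3, 6, 2, 4, 6, 1, 1, 4]
Counts: [0, 2, 1, 1, 2, 0, 2, 2, 0, 0]

Sorted: [1, 1, 2, 3, 4, 4, 6, 6, 7, 7]


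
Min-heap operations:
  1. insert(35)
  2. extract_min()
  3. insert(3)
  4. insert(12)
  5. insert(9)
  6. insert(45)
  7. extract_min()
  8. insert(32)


insert(35) -> [35]
extract_min()->35, []
insert(3) -> [3]
insert(12) -> [3, 12]
insert(9) -> [3, 12, 9]
insert(45) -> [3, 12, 9, 45]
extract_min()->3, [9, 12, 45]
insert(32) -> [9, 12, 45, 32]

Final heap: [9, 12, 45, 32]


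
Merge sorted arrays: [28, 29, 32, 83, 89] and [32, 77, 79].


Take 28 from A
Take 29 from A
Take 32 from A
Take 32 from B
Take 77 from B
Take 79 from B

Merged: [28, 29, 32, 32, 77, 79, 83, 89]


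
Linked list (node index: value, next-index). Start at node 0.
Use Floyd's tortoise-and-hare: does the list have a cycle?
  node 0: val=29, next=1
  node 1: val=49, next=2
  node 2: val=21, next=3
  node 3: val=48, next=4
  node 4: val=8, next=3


Floyd's tortoise (slow, +1) and hare (fast, +2):
  init: slow=0, fast=0
  step 1: slow=1, fast=2
  step 2: slow=2, fast=4
  step 3: slow=3, fast=4
  step 4: slow=4, fast=4
  slow == fast at node 4: cycle detected

Cycle: yes


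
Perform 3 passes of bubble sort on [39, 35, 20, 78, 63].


Initial: [39, 35, 20, 78, 63]
Pass 1: [35, 20, 39, 63, 78] (3 swaps)
Pass 2: [20, 35, 39, 63, 78] (1 swaps)
Pass 3: [20, 35, 39, 63, 78] (0 swaps)

After 3 passes: [20, 35, 39, 63, 78]


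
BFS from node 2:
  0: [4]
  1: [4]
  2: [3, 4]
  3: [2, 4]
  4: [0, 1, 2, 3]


Visit 2, enqueue [3, 4]
Visit 3, enqueue []
Visit 4, enqueue [0, 1]
Visit 0, enqueue []
Visit 1, enqueue []

BFS order: [2, 3, 4, 0, 1]


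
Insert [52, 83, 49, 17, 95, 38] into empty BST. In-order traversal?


Insert 52: root
Insert 83: R from 52
Insert 49: L from 52
Insert 17: L from 52 -> L from 49
Insert 95: R from 52 -> R from 83
Insert 38: L from 52 -> L from 49 -> R from 17

In-order: [17, 38, 49, 52, 83, 95]


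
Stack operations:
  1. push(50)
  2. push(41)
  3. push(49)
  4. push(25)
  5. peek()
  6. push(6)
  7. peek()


push(50) -> [50]
push(41) -> [50, 41]
push(49) -> [50, 41, 49]
push(25) -> [50, 41, 49, 25]
peek()->25
push(6) -> [50, 41, 49, 25, 6]
peek()->6

Final stack: [50, 41, 49, 25, 6]


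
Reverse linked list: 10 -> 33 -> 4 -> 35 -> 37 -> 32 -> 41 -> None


Step 1: curr=10, set curr.next=prev(None) | reversed so far: 10
Step 2: curr=33, set curr.next=prev(10) | reversed so far: 33 -> 10
Step 3: curr=4, set curr.next=prev(33) | reversed so far: 4 -> 33 -> 10
Step 4: curr=35, set curr.next=prev(4) | reversed so far: 35 -> 4 -> 33 -> 10
Step 5: curr=37, set curr.next=prev(35) | reversed so far: 37 -> 35 -> 4 -> 33 -> 10
Step 6: curr=32, set curr.next=prev(37) | reversed so far: 32 -> 37 -> 35 -> 4 -> 33 -> 10
Step 7: curr=41, set curr.next=prev(32) | reversed so far: 41 -> 32 -> 37 -> 35 -> 4 -> 33 -> 10

41 -> 32 -> 37 -> 35 -> 4 -> 33 -> 10 -> None


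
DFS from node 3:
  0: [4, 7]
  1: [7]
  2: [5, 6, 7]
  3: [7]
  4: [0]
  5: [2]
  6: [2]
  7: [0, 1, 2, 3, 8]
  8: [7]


Visit 3, push [7]
Visit 7, push [8, 2, 1, 0]
Visit 0, push [4]
Visit 4, push []
Visit 1, push []
Visit 2, push [6, 5]
Visit 5, push []
Visit 6, push []
Visit 8, push []

DFS order: [3, 7, 0, 4, 1, 2, 5, 6, 8]


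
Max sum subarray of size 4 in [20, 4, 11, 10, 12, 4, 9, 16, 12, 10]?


[0:4]: 45
[1:5]: 37
[2:6]: 37
[3:7]: 35
[4:8]: 41
[5:9]: 41
[6:10]: 47

Max: 47 at [6:10]


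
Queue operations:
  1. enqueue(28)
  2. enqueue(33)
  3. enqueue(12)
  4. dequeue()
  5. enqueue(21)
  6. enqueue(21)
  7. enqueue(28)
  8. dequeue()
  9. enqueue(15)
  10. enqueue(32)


enqueue(28) -> [28]
enqueue(33) -> [28, 33]
enqueue(12) -> [28, 33, 12]
dequeue()->28, [33, 12]
enqueue(21) -> [33, 12, 21]
enqueue(21) -> [33, 12, 21, 21]
enqueue(28) -> [33, 12, 21, 21, 28]
dequeue()->33, [12, 21, 21, 28]
enqueue(15) -> [12, 21, 21, 28, 15]
enqueue(32) -> [12, 21, 21, 28, 15, 32]

Final queue: [12, 21, 21, 28, 15, 32]


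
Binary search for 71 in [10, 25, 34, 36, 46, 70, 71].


Step 1: lo=0, hi=6, mid=3, val=36
Step 2: lo=4, hi=6, mid=5, val=70
Step 3: lo=6, hi=6, mid=6, val=71

Found at index 6


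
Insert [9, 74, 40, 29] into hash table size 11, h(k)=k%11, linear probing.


Insert 9: h=9 -> slot 9
Insert 74: h=8 -> slot 8
Insert 40: h=7 -> slot 7
Insert 29: h=7, 3 probes -> slot 10

Table: [None, None, None, None, None, None, None, 40, 74, 9, 29]


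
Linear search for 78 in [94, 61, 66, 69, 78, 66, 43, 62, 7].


i=0: 94!=78
i=1: 61!=78
i=2: 66!=78
i=3: 69!=78
i=4: 78==78 found!

Found at 4, 5 comps


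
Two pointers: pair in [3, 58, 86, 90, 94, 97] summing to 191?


lo=0(3)+hi=5(97)=100
lo=1(58)+hi=5(97)=155
lo=2(86)+hi=5(97)=183
lo=3(90)+hi=5(97)=187
lo=4(94)+hi=5(97)=191

Yes: 94+97=191


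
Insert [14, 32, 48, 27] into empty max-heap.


Insert 14: [14]
Insert 32: [32, 14]
Insert 48: [48, 14, 32]
Insert 27: [48, 27, 32, 14]

Final heap: [48, 27, 32, 14]


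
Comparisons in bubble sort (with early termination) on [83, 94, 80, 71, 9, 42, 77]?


Algorithm: bubble sort (with early termination)
Input: [83, 94, 80, 71, 9, 42, 77]
Sorted: [9, 42, 71, 77, 80, 83, 94]

20


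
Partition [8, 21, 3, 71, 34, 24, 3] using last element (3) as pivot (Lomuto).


Pivot: 3
  3 <= 3: swap -> [3, 21, 8, 71, 34, 24, 3]
Place pivot at 1: [3, 3, 8, 71, 34, 24, 21]

Partitioned: [3, 3, 8, 71, 34, 24, 21]


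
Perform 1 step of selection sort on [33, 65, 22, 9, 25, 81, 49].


Initial: [33, 65, 22, 9, 25, 81, 49]
Step 1: min=9 at 3
  Swap: [9, 65, 22, 33, 25, 81, 49]

After 1 step: [9, 65, 22, 33, 25, 81, 49]


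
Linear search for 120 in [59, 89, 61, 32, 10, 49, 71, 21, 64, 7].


i=0: 59!=120
i=1: 89!=120
i=2: 61!=120
i=3: 32!=120
i=4: 10!=120
i=5: 49!=120
i=6: 71!=120
i=7: 21!=120
i=8: 64!=120
i=9: 7!=120

Not found, 10 comps


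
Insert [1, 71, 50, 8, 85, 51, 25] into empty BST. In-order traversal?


Insert 1: root
Insert 71: R from 1
Insert 50: R from 1 -> L from 71
Insert 8: R from 1 -> L from 71 -> L from 50
Insert 85: R from 1 -> R from 71
Insert 51: R from 1 -> L from 71 -> R from 50
Insert 25: R from 1 -> L from 71 -> L from 50 -> R from 8

In-order: [1, 8, 25, 50, 51, 71, 85]


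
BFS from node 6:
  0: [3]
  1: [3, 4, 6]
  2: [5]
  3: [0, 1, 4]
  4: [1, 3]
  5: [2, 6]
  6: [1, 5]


Visit 6, enqueue [1, 5]
Visit 1, enqueue [3, 4]
Visit 5, enqueue [2]
Visit 3, enqueue [0]
Visit 4, enqueue []
Visit 2, enqueue []
Visit 0, enqueue []

BFS order: [6, 1, 5, 3, 4, 2, 0]


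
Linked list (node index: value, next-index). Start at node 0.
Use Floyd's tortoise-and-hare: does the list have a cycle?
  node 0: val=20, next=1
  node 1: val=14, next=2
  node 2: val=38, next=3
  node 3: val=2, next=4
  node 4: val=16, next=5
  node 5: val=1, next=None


Floyd's tortoise (slow, +1) and hare (fast, +2):
  init: slow=0, fast=0
  step 1: slow=1, fast=2
  step 2: slow=2, fast=4
  step 3: fast 4->5->None, no cycle

Cycle: no


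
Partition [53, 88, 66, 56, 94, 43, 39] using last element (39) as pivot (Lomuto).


Pivot: 39
Place pivot at 0: [39, 88, 66, 56, 94, 43, 53]

Partitioned: [39, 88, 66, 56, 94, 43, 53]


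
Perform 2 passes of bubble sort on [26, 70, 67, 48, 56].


Initial: [26, 70, 67, 48, 56]
Pass 1: [26, 67, 48, 56, 70] (3 swaps)
Pass 2: [26, 48, 56, 67, 70] (2 swaps)

After 2 passes: [26, 48, 56, 67, 70]


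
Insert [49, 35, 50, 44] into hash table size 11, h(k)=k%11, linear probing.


Insert 49: h=5 -> slot 5
Insert 35: h=2 -> slot 2
Insert 50: h=6 -> slot 6
Insert 44: h=0 -> slot 0

Table: [44, None, 35, None, None, 49, 50, None, None, None, None]


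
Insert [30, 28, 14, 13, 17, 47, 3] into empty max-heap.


Insert 30: [30]
Insert 28: [30, 28]
Insert 14: [30, 28, 14]
Insert 13: [30, 28, 14, 13]
Insert 17: [30, 28, 14, 13, 17]
Insert 47: [47, 28, 30, 13, 17, 14]
Insert 3: [47, 28, 30, 13, 17, 14, 3]

Final heap: [47, 28, 30, 13, 17, 14, 3]


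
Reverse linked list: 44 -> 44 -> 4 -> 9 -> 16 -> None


Step 1: curr=44, set curr.next=prev(None) | reversed so far: 44
Step 2: curr=44, set curr.next=prev(44) | reversed so far: 44 -> 44
Step 3: curr=4, set curr.next=prev(44) | reversed so far: 4 -> 44 -> 44
Step 4: curr=9, set curr.next=prev(4) | reversed so far: 9 -> 4 -> 44 -> 44
Step 5: curr=16, set curr.next=prev(9) | reversed so far: 16 -> 9 -> 4 -> 44 -> 44

16 -> 9 -> 4 -> 44 -> 44 -> None


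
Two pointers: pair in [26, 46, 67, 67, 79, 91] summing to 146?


lo=0(26)+hi=5(91)=117
lo=1(46)+hi=5(91)=137
lo=2(67)+hi=5(91)=158
lo=2(67)+hi=4(79)=146

Yes: 67+79=146


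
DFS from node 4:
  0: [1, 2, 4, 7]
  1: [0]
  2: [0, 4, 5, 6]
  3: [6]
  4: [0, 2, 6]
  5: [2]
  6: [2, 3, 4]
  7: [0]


Visit 4, push [6, 2, 0]
Visit 0, push [7, 2, 1]
Visit 1, push []
Visit 2, push [6, 5]
Visit 5, push []
Visit 6, push [3]
Visit 3, push []
Visit 7, push []

DFS order: [4, 0, 1, 2, 5, 6, 3, 7]


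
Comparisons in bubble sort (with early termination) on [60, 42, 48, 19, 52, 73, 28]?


Algorithm: bubble sort (with early termination)
Input: [60, 42, 48, 19, 52, 73, 28]
Sorted: [19, 28, 42, 48, 52, 60, 73]

21


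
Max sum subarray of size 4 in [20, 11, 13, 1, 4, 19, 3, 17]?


[0:4]: 45
[1:5]: 29
[2:6]: 37
[3:7]: 27
[4:8]: 43

Max: 45 at [0:4]


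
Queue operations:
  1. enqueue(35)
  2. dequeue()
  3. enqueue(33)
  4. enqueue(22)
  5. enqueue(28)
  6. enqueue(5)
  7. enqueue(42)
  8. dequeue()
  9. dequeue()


enqueue(35) -> [35]
dequeue()->35, []
enqueue(33) -> [33]
enqueue(22) -> [33, 22]
enqueue(28) -> [33, 22, 28]
enqueue(5) -> [33, 22, 28, 5]
enqueue(42) -> [33, 22, 28, 5, 42]
dequeue()->33, [22, 28, 5, 42]
dequeue()->22, [28, 5, 42]

Final queue: [28, 5, 42]


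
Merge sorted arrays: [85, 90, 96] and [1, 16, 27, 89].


Take 1 from B
Take 16 from B
Take 27 from B
Take 85 from A
Take 89 from B

Merged: [1, 16, 27, 85, 89, 90, 96]


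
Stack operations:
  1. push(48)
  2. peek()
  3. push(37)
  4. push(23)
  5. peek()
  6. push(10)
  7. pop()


push(48) -> [48]
peek()->48
push(37) -> [48, 37]
push(23) -> [48, 37, 23]
peek()->23
push(10) -> [48, 37, 23, 10]
pop()->10, [48, 37, 23]

Final stack: [48, 37, 23]


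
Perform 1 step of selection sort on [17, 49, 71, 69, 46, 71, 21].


Initial: [17, 49, 71, 69, 46, 71, 21]
Step 1: min=17 at 0
  Swap: [17, 49, 71, 69, 46, 71, 21]

After 1 step: [17, 49, 71, 69, 46, 71, 21]
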